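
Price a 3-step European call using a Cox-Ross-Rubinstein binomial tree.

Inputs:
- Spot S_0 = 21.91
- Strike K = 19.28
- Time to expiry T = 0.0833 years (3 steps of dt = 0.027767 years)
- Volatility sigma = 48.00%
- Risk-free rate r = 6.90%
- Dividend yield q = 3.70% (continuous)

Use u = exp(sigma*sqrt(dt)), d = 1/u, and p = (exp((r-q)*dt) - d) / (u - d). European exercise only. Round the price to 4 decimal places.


dt = T/N = 0.027767
u = exp(sigma*sqrt(dt)) = 1.083270; d = 1/u = 0.923131
p = (exp((r-q)*dt) - d) / (u - d) = 0.485566
Discount per step: exp(-r*dt) = 0.998086
Stock lattice S(k, i) with i counting down-moves:
  k=0: S(0,0) = 21.9100
  k=1: S(1,0) = 23.7344; S(1,1) = 20.2258
  k=2: S(2,0) = 25.7108; S(2,1) = 21.9100; S(2,2) = 18.6711
  k=3: S(3,0) = 27.8517; S(3,1) = 23.7344; S(3,2) = 20.2258; S(3,3) = 17.2358
Terminal payoffs V(N, i) = max(S_T - K, 0):
  V(3,0) = 8.571732; V(3,1) = 4.454440; V(3,2) = 0.945803; V(3,3) = 0.000000
Backward induction: V(k, i) = exp(-r*dt) * [p * V(k+1, i) + (1-p) * V(k+1, i+1)].
  V(2,0) = exp(-r*dt) * [p*8.571732 + (1-p)*4.454440] = 6.441303
  V(2,1) = exp(-r*dt) * [p*4.454440 + (1-p)*0.945803] = 2.644405
  V(2,2) = exp(-r*dt) * [p*0.945803 + (1-p)*0.000000] = 0.458370
  V(1,0) = exp(-r*dt) * [p*6.441303 + (1-p)*2.644405] = 4.479458
  V(1,1) = exp(-r*dt) * [p*2.644405 + (1-p)*0.458370] = 1.516925
  V(0,0) = exp(-r*dt) * [p*4.479458 + (1-p)*1.516925] = 2.949772

Answer: Price = V(0,0) = 2.9498


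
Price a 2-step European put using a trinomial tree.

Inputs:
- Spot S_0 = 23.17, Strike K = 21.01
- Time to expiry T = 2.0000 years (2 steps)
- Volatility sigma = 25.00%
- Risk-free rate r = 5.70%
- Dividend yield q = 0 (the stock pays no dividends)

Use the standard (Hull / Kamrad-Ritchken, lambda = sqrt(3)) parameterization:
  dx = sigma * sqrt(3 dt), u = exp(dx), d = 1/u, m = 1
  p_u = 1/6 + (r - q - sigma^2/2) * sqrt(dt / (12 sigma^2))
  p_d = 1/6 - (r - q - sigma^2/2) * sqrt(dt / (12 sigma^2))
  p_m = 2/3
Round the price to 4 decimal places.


dt = T/N = 1.000000; dx = sigma*sqrt(3*dt) = 0.433013
u = exp(dx) = 1.541896; d = 1/u = 0.648552
p_u = 0.196400, p_m = 0.666667, p_d = 0.136933
Discount per step: exp(-r*dt) = 0.944594
Stock lattice S(k, j) with j the centered position index:
  k=0: S(0,+0) = 23.1700
  k=1: S(1,-1) = 15.0270; S(1,+0) = 23.1700; S(1,+1) = 35.7257
  k=2: S(2,-2) = 9.7458; S(2,-1) = 15.0270; S(2,+0) = 23.1700; S(2,+1) = 35.7257; S(2,+2) = 55.0853
Terminal payoffs V(N, j) = max(K - S_T, 0):
  V(2,-2) = 11.264234; V(2,-1) = 5.983044; V(2,+0) = 0.000000; V(2,+1) = 0.000000; V(2,+2) = 0.000000
Backward induction: V(k, j) = exp(-r*dt) * [p_u * V(k+1, j+1) + p_m * V(k+1, j) + p_d * V(k+1, j-1)]
  V(1,-1) = exp(-r*dt) * [p_u*0.000000 + p_m*5.983044 + p_d*11.264234] = 5.224685
  V(1,+0) = exp(-r*dt) * [p_u*0.000000 + p_m*0.000000 + p_d*5.983044] = 0.773884
  V(1,+1) = exp(-r*dt) * [p_u*0.000000 + p_m*0.000000 + p_d*0.000000] = 0.000000
  V(0,+0) = exp(-r*dt) * [p_u*0.000000 + p_m*0.773884 + p_d*5.224685] = 1.163131

Answer: Price = V(0,0) = 1.1631


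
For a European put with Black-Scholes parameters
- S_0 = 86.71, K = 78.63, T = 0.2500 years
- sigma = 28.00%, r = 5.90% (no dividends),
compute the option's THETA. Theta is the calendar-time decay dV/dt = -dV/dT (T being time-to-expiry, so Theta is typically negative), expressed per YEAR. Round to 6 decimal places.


d1 = 0.8740422242; d2 = 0.7340422242
phi(d1) = 0.2722829658; exp(-qT) = 1.0000000000; exp(-rT) = 0.9853582484
Theta = -S*exp(-qT)*phi(d1)*sigma/(2*sqrt(T)) + r*K*exp(-rT)*N(-d2) - q*S*exp(-qT)*N(-d1)
N(-d1) = 0.1910476297; N(-d2) = 0.2314615021; sqrt(T) = 0.5000000000
Term 1 = -86.7100 * 1.0000000000 * 0.2722829658 * 0.2800 / (2 * 0.5000000000) = -6.6107036701
Term 2 = 0.0590 * 78.6300 * 0.9853582484 * 0.2314615021 = 1.0580671011
Term 3 = 0 (no dividend yield, q = 0)
Theta = -6.6107036701 + (1.0580671011) + (0.0000000000) = -5.552637

Answer: Theta = -5.552637


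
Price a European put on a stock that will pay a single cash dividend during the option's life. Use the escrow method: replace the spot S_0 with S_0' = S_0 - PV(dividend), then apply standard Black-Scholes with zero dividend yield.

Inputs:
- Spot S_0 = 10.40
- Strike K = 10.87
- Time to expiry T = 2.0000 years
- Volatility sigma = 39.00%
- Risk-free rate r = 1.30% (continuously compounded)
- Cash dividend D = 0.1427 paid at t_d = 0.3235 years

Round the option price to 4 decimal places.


PV(D) = D * exp(-r * t_d) = 0.1427 * 0.99580333 = 0.14210114
S_0' = S_0 - PV(D) = 10.4000 - 0.14210114 = 10.25789886
d1 = (ln(S_0'/K) + (r + sigma^2/2)*T) / (sigma*sqrt(T)) = 0.21782756
d2 = d1 - sigma*sqrt(T) = -0.33371573
exp(-rT) = 0.97433509
N(-d1) = 0.41378174; N(-d2) = 0.63070296
P = K * exp(-rT) * N(-d2) - S_0' * N(-d1) = 10.8700 * 0.97433509 * 0.63070296 - 10.25789886 * 0.41378174 = 2.4353

Answer: Price = 2.4353


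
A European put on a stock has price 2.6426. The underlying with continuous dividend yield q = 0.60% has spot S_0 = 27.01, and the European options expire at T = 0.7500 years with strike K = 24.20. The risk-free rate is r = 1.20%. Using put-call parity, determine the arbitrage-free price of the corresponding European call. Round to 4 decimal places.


Answer: Call price = 5.5482

Derivation:
Put-call parity: C - P = S_0 * exp(-qT) - K * exp(-rT).
S_0 * exp(-qT) = 27.0100 * 0.99551011 = 26.88872807
K * exp(-rT) = 24.2000 * 0.99104038 = 23.98317717
C = P + S*exp(-qT) - K*exp(-rT)
C = 2.6426 + 26.88872807 - 23.98317717 = 5.5482


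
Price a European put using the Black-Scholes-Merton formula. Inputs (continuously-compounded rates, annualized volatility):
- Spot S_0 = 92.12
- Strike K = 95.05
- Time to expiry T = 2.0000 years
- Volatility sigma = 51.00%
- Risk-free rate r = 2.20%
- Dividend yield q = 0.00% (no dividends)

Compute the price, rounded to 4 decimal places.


d1 = (ln(S/K) + (r - q + 0.5*sigma^2) * T) / (sigma * sqrt(T)) = 0.37821756
d2 = d1 - sigma * sqrt(T) = -0.34303136
exp(-rT) = 0.95695396; exp(-qT) = 1.00000000
P = K * exp(-rT) * N(-d2) - S_0 * exp(-qT) * N(-d1)
N(-d1) = 0.35263449; N(-d2) = 0.63421256
P = 95.0500 * 0.95695396 * 0.63421256 - 92.1200 * 1.00000000 * 0.35263449 = 25.2023

Answer: Price = 25.2023


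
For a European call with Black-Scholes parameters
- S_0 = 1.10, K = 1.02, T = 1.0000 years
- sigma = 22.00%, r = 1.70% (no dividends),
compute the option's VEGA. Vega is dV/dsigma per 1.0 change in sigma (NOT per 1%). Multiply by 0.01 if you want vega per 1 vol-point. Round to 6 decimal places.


Answer: Vega = 0.381236

Derivation:
d1 = 0.5304888750; d2 = 0.3104888750
phi(d1) = 0.3465778686; exp(-qT) = 1.0000000000; exp(-rT) = 0.9831436846
Vega = S * exp(-qT) * phi(d1) * sqrt(T) = 1.1000 * 1.0000000000 * 0.3465778686 * 1.0000000000 = 0.381236


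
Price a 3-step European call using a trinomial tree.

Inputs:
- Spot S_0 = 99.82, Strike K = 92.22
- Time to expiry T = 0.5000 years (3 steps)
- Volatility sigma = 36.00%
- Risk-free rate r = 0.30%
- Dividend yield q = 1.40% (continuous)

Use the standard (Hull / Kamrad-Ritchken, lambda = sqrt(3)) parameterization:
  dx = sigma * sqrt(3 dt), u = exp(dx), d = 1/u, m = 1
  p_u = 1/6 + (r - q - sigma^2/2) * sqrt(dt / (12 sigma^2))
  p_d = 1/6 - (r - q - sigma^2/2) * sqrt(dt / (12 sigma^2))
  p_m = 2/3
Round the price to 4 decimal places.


dt = T/N = 0.166667; dx = sigma*sqrt(3*dt) = 0.254558
u = exp(dx) = 1.289892; d = 1/u = 0.775259
p_u = 0.141852, p_m = 0.666667, p_d = 0.191481
Discount per step: exp(-r*dt) = 0.999500
Stock lattice S(k, j) with j the centered position index:
  k=0: S(0,+0) = 99.8200
  k=1: S(1,-1) = 77.3863; S(1,+0) = 99.8200; S(1,+1) = 128.7570
  k=2: S(2,-2) = 59.9944; S(2,-1) = 77.3863; S(2,+0) = 99.8200; S(2,+1) = 128.7570; S(2,+2) = 166.0826
  k=3: S(3,-3) = 46.5112; S(3,-2) = 59.9944; S(3,-1) = 77.3863; S(3,+0) = 99.8200; S(3,+1) = 128.7570; S(3,+2) = 166.0826; S(3,+3) = 214.2286
Terminal payoffs V(N, j) = max(S_T - K, 0):
  V(3,-3) = 0.000000; V(3,-2) = 0.000000; V(3,-1) = 0.000000; V(3,+0) = 7.600000; V(3,+1) = 36.537013; V(3,+2) = 73.862632; V(3,+3) = 122.008647
Backward induction: V(k, j) = exp(-r*dt) * [p_u * V(k+1, j+1) + p_m * V(k+1, j) + p_d * V(k+1, j-1)]
  V(2,-2) = exp(-r*dt) * [p_u*0.000000 + p_m*0.000000 + p_d*0.000000] = 0.000000
  V(2,-1) = exp(-r*dt) * [p_u*7.600000 + p_m*0.000000 + p_d*0.000000] = 1.077540
  V(2,+0) = exp(-r*dt) * [p_u*36.537013 + p_m*7.600000 + p_d*0.000000] = 10.244408
  V(2,+1) = exp(-r*dt) * [p_u*73.862632 + p_m*36.537013 + p_d*7.600000] = 36.272718
  V(2,+2) = exp(-r*dt) * [p_u*122.008647 + p_m*73.862632 + p_d*36.537013] = 73.508357
  V(1,-1) = exp(-r*dt) * [p_u*10.244408 + p_m*1.077540 + p_d*0.000000] = 2.170469
  V(1,+0) = exp(-r*dt) * [p_u*36.272718 + p_m*10.244408 + p_d*1.077540] = 12.175219
  V(1,+1) = exp(-r*dt) * [p_u*73.508357 + p_m*36.272718 + p_d*10.244408] = 36.552480
  V(0,+0) = exp(-r*dt) * [p_u*36.552480 + p_m*12.175219 + p_d*2.170469] = 13.710618

Answer: Price = V(0,0) = 13.7106


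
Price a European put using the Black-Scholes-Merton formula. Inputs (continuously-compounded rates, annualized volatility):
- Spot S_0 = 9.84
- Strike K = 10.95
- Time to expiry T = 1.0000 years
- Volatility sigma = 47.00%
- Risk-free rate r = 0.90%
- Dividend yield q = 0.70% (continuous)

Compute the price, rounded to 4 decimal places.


d1 = (ln(S/K) + (r - q + 0.5*sigma^2) * T) / (sigma * sqrt(T)) = 0.01184310
d2 = d1 - sigma * sqrt(T) = -0.45815690
exp(-rT) = 0.99104038; exp(-qT) = 0.99302444
P = K * exp(-rT) * N(-d2) - S_0 * exp(-qT) * N(-d1)
N(-d1) = 0.49527540; N(-d2) = 0.67658014
P = 10.9500 * 0.99104038 * 0.67658014 - 9.8400 * 0.99302444 * 0.49527540 = 2.5027

Answer: Price = 2.5027


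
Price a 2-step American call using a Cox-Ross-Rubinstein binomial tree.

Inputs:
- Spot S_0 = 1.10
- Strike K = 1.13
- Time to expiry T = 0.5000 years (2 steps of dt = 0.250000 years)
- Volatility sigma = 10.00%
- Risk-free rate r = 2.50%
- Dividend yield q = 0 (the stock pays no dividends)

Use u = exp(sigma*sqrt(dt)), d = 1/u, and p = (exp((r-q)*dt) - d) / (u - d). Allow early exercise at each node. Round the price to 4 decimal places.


dt = T/N = 0.250000
u = exp(sigma*sqrt(dt)) = 1.051271; d = 1/u = 0.951229
p = (exp((r-q)*dt) - d) / (u - d) = 0.550172
Discount per step: exp(-r*dt) = 0.993769
Stock lattice S(k, i) with i counting down-moves:
  k=0: S(0,0) = 1.1000
  k=1: S(1,0) = 1.1564; S(1,1) = 1.0464
  k=2: S(2,0) = 1.2157; S(2,1) = 1.1000; S(2,2) = 0.9953
Terminal payoffs V(N, i) = max(S_T - K, 0):
  V(2,0) = 0.085688; V(2,1) = 0.000000; V(2,2) = 0.000000
Backward induction: V(k, i) = exp(-r*dt) * [p * V(k+1, i) + (1-p) * V(k+1, i+1)]; then take max(V_cont, immediate exercise) for American.
  V(1,0) = exp(-r*dt) * [p*0.085688 + (1-p)*0.000000] = 0.046849; exercise = 0.026398; V(1,0) = max -> 0.046849
  V(1,1) = exp(-r*dt) * [p*0.000000 + (1-p)*0.000000] = 0.000000; exercise = 0.000000; V(1,1) = max -> 0.000000
  V(0,0) = exp(-r*dt) * [p*0.046849 + (1-p)*0.000000] = 0.025615; exercise = 0.000000; V(0,0) = max -> 0.025615

Answer: Price = V(0,0) = 0.0256


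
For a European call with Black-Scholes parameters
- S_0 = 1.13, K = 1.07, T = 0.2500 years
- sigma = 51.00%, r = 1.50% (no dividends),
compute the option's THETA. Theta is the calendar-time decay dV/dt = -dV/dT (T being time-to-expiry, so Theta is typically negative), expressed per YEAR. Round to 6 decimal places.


d1 = 0.3561626833; d2 = 0.1011626833
phi(d1) = 0.3744247384; exp(-qT) = 1.0000000000; exp(-rT) = 0.9962570225
Theta = -S*exp(-qT)*phi(d1)*sigma/(2*sqrt(T)) - r*K*exp(-rT)*N(d2) + q*S*exp(-qT)*N(d1)
N(d1) = 0.6391406318; N(d2) = 0.5402893405; sqrt(T) = 0.5000000000
Term 1 = -1.1300 * 1.0000000000 * 0.3744247384 * 0.5100 / (2 * 0.5000000000) = -0.2157809767
Term 2 = -0.0150 * 1.0700 * 0.9962570225 * 0.5402893405 = -0.0086391861
Term 3 = 0 (no dividend yield, q = 0)
Theta = -0.2157809767 + (-0.0086391861) + (0.0000000000) = -0.224420

Answer: Theta = -0.224420


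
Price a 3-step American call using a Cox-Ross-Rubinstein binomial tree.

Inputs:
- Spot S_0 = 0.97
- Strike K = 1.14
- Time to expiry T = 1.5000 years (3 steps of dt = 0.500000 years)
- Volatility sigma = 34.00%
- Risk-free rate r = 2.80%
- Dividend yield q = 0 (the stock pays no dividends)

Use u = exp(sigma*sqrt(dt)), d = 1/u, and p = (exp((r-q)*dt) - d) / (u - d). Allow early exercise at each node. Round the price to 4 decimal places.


Answer: Price = V(0,0) = 0.1162

Derivation:
dt = T/N = 0.500000
u = exp(sigma*sqrt(dt)) = 1.271778; d = 1/u = 0.786300
p = (exp((r-q)*dt) - d) / (u - d) = 0.469224
Discount per step: exp(-r*dt) = 0.986098
Stock lattice S(k, i) with i counting down-moves:
  k=0: S(0,0) = 0.9700
  k=1: S(1,0) = 1.2336; S(1,1) = 0.7627
  k=2: S(2,0) = 1.5689; S(2,1) = 0.9700; S(2,2) = 0.5997
  k=3: S(3,0) = 1.9953; S(3,1) = 1.2336; S(3,2) = 0.7627; S(3,3) = 0.4716
Terminal payoffs V(N, i) = max(S_T - K, 0):
  V(3,0) = 0.855291; V(3,1) = 0.093625; V(3,2) = 0.000000; V(3,3) = 0.000000
Backward induction: V(k, i) = exp(-r*dt) * [p * V(k+1, i) + (1-p) * V(k+1, i+1)]; then take max(V_cont, immediate exercise) for American.
  V(2,0) = exp(-r*dt) * [p*0.855291 + (1-p)*0.093625] = 0.444747; exercise = 0.428898; V(2,0) = max -> 0.444747
  V(2,1) = exp(-r*dt) * [p*0.093625 + (1-p)*0.000000] = 0.043320; exercise = 0.000000; V(2,1) = max -> 0.043320
  V(2,2) = exp(-r*dt) * [p*0.000000 + (1-p)*0.000000] = 0.000000; exercise = 0.000000; V(2,2) = max -> 0.000000
  V(1,0) = exp(-r*dt) * [p*0.444747 + (1-p)*0.043320] = 0.228458; exercise = 0.093625; V(1,0) = max -> 0.228458
  V(1,1) = exp(-r*dt) * [p*0.043320 + (1-p)*0.000000] = 0.020044; exercise = 0.000000; V(1,1) = max -> 0.020044
  V(0,0) = exp(-r*dt) * [p*0.228458 + (1-p)*0.020044] = 0.116199; exercise = 0.000000; V(0,0) = max -> 0.116199


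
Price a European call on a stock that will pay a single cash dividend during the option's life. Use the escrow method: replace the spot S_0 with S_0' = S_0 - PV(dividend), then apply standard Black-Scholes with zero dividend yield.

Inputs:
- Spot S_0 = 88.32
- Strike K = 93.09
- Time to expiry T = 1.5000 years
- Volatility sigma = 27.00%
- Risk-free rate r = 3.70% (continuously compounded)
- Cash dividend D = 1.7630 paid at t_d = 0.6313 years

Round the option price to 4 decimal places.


Answer: Price = 10.7500

Derivation:
PV(D) = D * exp(-r * t_d) = 1.7630 * 0.97691259 = 1.72229689
S_0' = S_0 - PV(D) = 88.3200 - 1.72229689 = 86.59770311
d1 = (ln(S_0'/K) + (r + sigma^2/2)*T) / (sigma*sqrt(T)) = 0.11455606
d2 = d1 - sigma*sqrt(T) = -0.21612506
exp(-rT) = 0.94601202
N(d1) = 0.54560149; N(d2) = 0.41444513
C = S_0' * N(d1) - K * exp(-rT) * N(d2) = 86.59770311 * 0.54560149 - 93.0900 * 0.94601202 * 0.41444513 = 10.7500


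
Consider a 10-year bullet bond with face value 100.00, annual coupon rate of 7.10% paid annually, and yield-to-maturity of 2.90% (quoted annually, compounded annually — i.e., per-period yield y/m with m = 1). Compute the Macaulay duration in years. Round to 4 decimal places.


Coupon per period c = face * coupon_rate / m = 7.100000
Periods per year m = 1; per-period yield y/m = 0.029000
Number of cashflows N = 10
Cashflows (t years, CF_t, discount factor 1/(1+y/m)^(m*t), PV):
  t = 1.0000: CF_t = 7.100000, DF = 0.971817, PV = 6.899903
  t = 2.0000: CF_t = 7.100000, DF = 0.944429, PV = 6.705445
  t = 3.0000: CF_t = 7.100000, DF = 0.917812, PV = 6.516467
  t = 4.0000: CF_t = 7.100000, DF = 0.891946, PV = 6.332816
  t = 5.0000: CF_t = 7.100000, DF = 0.866808, PV = 6.154340
  t = 6.0000: CF_t = 7.100000, DF = 0.842379, PV = 5.980894
  t = 7.0000: CF_t = 7.100000, DF = 0.818639, PV = 5.812336
  t = 8.0000: CF_t = 7.100000, DF = 0.795567, PV = 5.648529
  t = 9.0000: CF_t = 7.100000, DF = 0.773146, PV = 5.489338
  t = 10.0000: CF_t = 107.100000, DF = 0.751357, PV = 80.470319
Price P = sum_t PV_t = 136.010387
Macaulay numerator sum_t t * PV_t:
  t * PV_t at t = 1.0000: 6.899903
  t * PV_t at t = 2.0000: 13.410890
  t * PV_t at t = 3.0000: 19.549402
  t * PV_t at t = 4.0000: 25.331263
  t * PV_t at t = 5.0000: 30.771699
  t * PV_t at t = 6.0000: 35.885364
  t * PV_t at t = 7.0000: 40.686353
  t * PV_t at t = 8.0000: 45.188231
  t * PV_t at t = 9.0000: 49.404042
  t * PV_t at t = 10.0000: 804.703190
Macaulay duration D = (sum_t t * PV_t) / P = 1071.830337 / 136.010387 = 7.880504

Answer: Macaulay duration = 7.8805 years


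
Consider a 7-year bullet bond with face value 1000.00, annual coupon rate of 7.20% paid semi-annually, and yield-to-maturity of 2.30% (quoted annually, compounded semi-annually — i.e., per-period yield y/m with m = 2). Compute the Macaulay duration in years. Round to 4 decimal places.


Coupon per period c = face * coupon_rate / m = 36.000000
Periods per year m = 2; per-period yield y/m = 0.011500
Number of cashflows N = 14
Cashflows (t years, CF_t, discount factor 1/(1+y/m)^(m*t), PV):
  t = 0.5000: CF_t = 36.000000, DF = 0.988631, PV = 35.590707
  t = 1.0000: CF_t = 36.000000, DF = 0.977391, PV = 35.186067
  t = 1.5000: CF_t = 36.000000, DF = 0.966279, PV = 34.786028
  t = 2.0000: CF_t = 36.000000, DF = 0.955293, PV = 34.390537
  t = 2.5000: CF_t = 36.000000, DF = 0.944432, PV = 33.999542
  t = 3.0000: CF_t = 36.000000, DF = 0.933694, PV = 33.612992
  t = 3.5000: CF_t = 36.000000, DF = 0.923079, PV = 33.230838
  t = 4.0000: CF_t = 36.000000, DF = 0.912584, PV = 32.853028
  t = 4.5000: CF_t = 36.000000, DF = 0.902209, PV = 32.479514
  t = 5.0000: CF_t = 36.000000, DF = 0.891951, PV = 32.110246
  t = 5.5000: CF_t = 36.000000, DF = 0.881810, PV = 31.745176
  t = 6.0000: CF_t = 36.000000, DF = 0.871785, PV = 31.384257
  t = 6.5000: CF_t = 36.000000, DF = 0.861873, PV = 31.027442
  t = 7.0000: CF_t = 1036.000000, DF = 0.852075, PV = 882.749207
Price P = sum_t PV_t = 1315.145580
Macaulay numerator sum_t t * PV_t:
  t * PV_t at t = 0.5000: 17.795353
  t * PV_t at t = 1.0000: 35.186067
  t * PV_t at t = 1.5000: 52.179042
  t * PV_t at t = 2.0000: 68.781073
  t * PV_t at t = 2.5000: 84.998855
  t * PV_t at t = 3.0000: 100.838977
  t * PV_t at t = 3.5000: 116.307932
  t * PV_t at t = 4.0000: 131.412112
  t * PV_t at t = 4.5000: 146.157811
  t * PV_t at t = 5.0000: 160.551229
  t * PV_t at t = 5.5000: 174.598469
  t * PV_t at t = 6.0000: 188.305544
  t * PV_t at t = 6.5000: 201.678371
  t * PV_t at t = 7.0000: 6179.244446
Macaulay duration D = (sum_t t * PV_t) / P = 7658.035283 / 1315.145580 = 5.822956

Answer: Macaulay duration = 5.8230 years


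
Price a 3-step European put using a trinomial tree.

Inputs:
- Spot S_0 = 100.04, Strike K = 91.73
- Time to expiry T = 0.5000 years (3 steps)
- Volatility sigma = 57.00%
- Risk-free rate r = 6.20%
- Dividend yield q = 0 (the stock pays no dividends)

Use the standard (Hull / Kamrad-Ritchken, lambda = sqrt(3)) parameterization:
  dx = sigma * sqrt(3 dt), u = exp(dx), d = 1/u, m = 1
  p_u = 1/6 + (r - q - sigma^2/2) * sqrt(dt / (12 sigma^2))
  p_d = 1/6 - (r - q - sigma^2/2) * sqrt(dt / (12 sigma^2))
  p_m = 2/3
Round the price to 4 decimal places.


dt = T/N = 0.166667; dx = sigma*sqrt(3*dt) = 0.403051
u = exp(dx) = 1.496383; d = 1/u = 0.668278
p_u = 0.145898, p_m = 0.666667, p_d = 0.187435
Discount per step: exp(-r*dt) = 0.989720
Stock lattice S(k, j) with j the centered position index:
  k=0: S(0,+0) = 100.0400
  k=1: S(1,-1) = 66.8545; S(1,+0) = 100.0400; S(1,+1) = 149.6982
  k=2: S(2,-2) = 44.6774; S(2,-1) = 66.8545; S(2,+0) = 100.0400; S(2,+1) = 149.6982; S(2,+2) = 224.0058
  k=3: S(3,-3) = 29.8569; S(3,-2) = 44.6774; S(3,-1) = 66.8545; S(3,+0) = 100.0400; S(3,+1) = 149.6982; S(3,+2) = 224.0058; S(3,+3) = 335.1984
Terminal payoffs V(N, j) = max(K - S_T, 0):
  V(3,-3) = 61.873054; V(3,-2) = 47.052573; V(3,-1) = 24.875458; V(3,+0) = 0.000000; V(3,+1) = 0.000000; V(3,+2) = 0.000000; V(3,+3) = 0.000000
Backward induction: V(k, j) = exp(-r*dt) * [p_u * V(k+1, j+1) + p_m * V(k+1, j) + p_d * V(k+1, j-1)]
  V(2,-2) = exp(-r*dt) * [p_u*24.875458 + p_m*47.052573 + p_d*61.873054] = 46.115858
  V(2,-1) = exp(-r*dt) * [p_u*0.000000 + p_m*24.875458 + p_d*47.052573] = 25.141808
  V(2,+0) = exp(-r*dt) * [p_u*0.000000 + p_m*0.000000 + p_d*24.875458] = 4.614609
  V(2,+1) = exp(-r*dt) * [p_u*0.000000 + p_m*0.000000 + p_d*0.000000] = 0.000000
  V(2,+2) = exp(-r*dt) * [p_u*0.000000 + p_m*0.000000 + p_d*0.000000] = 0.000000
  V(1,-1) = exp(-r*dt) * [p_u*4.614609 + p_m*25.141808 + p_d*46.115858] = 25.810122
  V(1,+0) = exp(-r*dt) * [p_u*0.000000 + p_m*4.614609 + p_d*25.141808] = 7.708799
  V(1,+1) = exp(-r*dt) * [p_u*0.000000 + p_m*0.000000 + p_d*4.614609] = 0.856049
  V(0,+0) = exp(-r*dt) * [p_u*0.856049 + p_m*7.708799 + p_d*25.810122] = 9.997976

Answer: Price = V(0,0) = 9.9980


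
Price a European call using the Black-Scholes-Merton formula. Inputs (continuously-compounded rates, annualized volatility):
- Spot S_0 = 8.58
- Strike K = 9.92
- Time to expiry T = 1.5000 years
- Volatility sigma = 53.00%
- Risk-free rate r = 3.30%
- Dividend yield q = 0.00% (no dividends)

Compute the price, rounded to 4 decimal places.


Answer: Price = 1.8865

Derivation:
d1 = (ln(S/K) + (r - q + 0.5*sigma^2) * T) / (sigma * sqrt(T)) = 0.17725061
d2 = d1 - sigma * sqrt(T) = -0.47186417
exp(-rT) = 0.95170516; exp(-qT) = 1.00000000
C = S_0 * exp(-qT) * N(d1) - K * exp(-rT) * N(d2)
N(d1) = 0.57034423; N(d2) = 0.31851187
C = 8.5800 * 1.00000000 * 0.57034423 - 9.9200 * 0.95170516 * 0.31851187 = 1.8865


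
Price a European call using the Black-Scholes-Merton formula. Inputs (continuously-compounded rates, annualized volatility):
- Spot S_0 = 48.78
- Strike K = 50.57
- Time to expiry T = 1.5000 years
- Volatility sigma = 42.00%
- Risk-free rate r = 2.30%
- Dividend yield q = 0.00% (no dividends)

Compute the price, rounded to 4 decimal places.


d1 = (ln(S/K) + (r - q + 0.5*sigma^2) * T) / (sigma * sqrt(T)) = 0.25420625
d2 = d1 - sigma * sqrt(T) = -0.26018659
exp(-rT) = 0.96608834; exp(-qT) = 1.00000000
C = S_0 * exp(-qT) * N(d1) - K * exp(-rT) * N(d2)
N(d1) = 0.60033189; N(d2) = 0.39735992
C = 48.7800 * 1.00000000 * 0.60033189 - 50.5700 * 0.96608834 * 0.39735992 = 9.8711

Answer: Price = 9.8711


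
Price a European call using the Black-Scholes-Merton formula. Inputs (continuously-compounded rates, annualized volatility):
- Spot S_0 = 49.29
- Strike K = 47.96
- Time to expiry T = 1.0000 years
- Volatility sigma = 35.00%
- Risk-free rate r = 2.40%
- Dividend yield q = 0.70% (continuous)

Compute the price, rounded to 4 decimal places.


d1 = (ln(S/K) + (r - q + 0.5*sigma^2) * T) / (sigma * sqrt(T)) = 0.30172540
d2 = d1 - sigma * sqrt(T) = -0.04827460
exp(-rT) = 0.97628571; exp(-qT) = 0.99302444
C = S_0 * exp(-qT) * N(d1) - K * exp(-rT) * N(d2)
N(d1) = 0.61856930; N(d2) = 0.48074870
C = 49.2900 * 0.99302444 * 0.61856930 - 47.9600 * 0.97628571 * 0.48074870 = 7.7667

Answer: Price = 7.7667


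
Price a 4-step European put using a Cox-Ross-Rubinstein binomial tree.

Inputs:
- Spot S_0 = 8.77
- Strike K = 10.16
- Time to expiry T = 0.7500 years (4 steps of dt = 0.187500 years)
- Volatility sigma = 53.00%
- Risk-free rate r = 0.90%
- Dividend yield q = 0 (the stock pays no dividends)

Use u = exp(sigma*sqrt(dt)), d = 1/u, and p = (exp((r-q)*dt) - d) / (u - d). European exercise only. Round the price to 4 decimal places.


Answer: Price = V(0,0) = 2.5156

Derivation:
dt = T/N = 0.187500
u = exp(sigma*sqrt(dt)) = 1.257967; d = 1/u = 0.794934
p = (exp((r-q)*dt) - d) / (u - d) = 0.446524
Discount per step: exp(-r*dt) = 0.998314
Stock lattice S(k, i) with i counting down-moves:
  k=0: S(0,0) = 8.7700
  k=1: S(1,0) = 11.0324; S(1,1) = 6.9716
  k=2: S(2,0) = 13.8784; S(2,1) = 8.7700; S(2,2) = 5.5419
  k=3: S(3,0) = 17.4585; S(3,1) = 11.0324; S(3,2) = 6.9716; S(3,3) = 4.4055
  k=4: S(4,0) = 21.9622; S(4,1) = 13.8784; S(4,2) = 8.7700; S(4,3) = 5.5419; S(4,4) = 3.5021
Terminal payoffs V(N, i) = max(K - S_T, 0):
  V(4,0) = 0.000000; V(4,1) = 0.000000; V(4,2) = 1.390000; V(4,3) = 4.618067; V(4,4) = 6.657945
Backward induction: V(k, i) = exp(-r*dt) * [p * V(k+1, i) + (1-p) * V(k+1, i+1)].
  V(3,0) = exp(-r*dt) * [p*0.000000 + (1-p)*0.000000] = 0.000000
  V(3,1) = exp(-r*dt) * [p*0.000000 + (1-p)*1.390000] = 0.768035
  V(3,2) = exp(-r*dt) * [p*1.390000 + (1-p)*4.618067] = 3.171302
  V(3,3) = exp(-r*dt) * [p*4.618067 + (1-p)*6.657945] = 5.737401
  V(2,0) = exp(-r*dt) * [p*0.000000 + (1-p)*0.768035] = 0.424372
  V(2,1) = exp(-r*dt) * [p*0.768035 + (1-p)*3.171302] = 2.094648
  V(2,2) = exp(-r*dt) * [p*3.171302 + (1-p)*5.737401] = 4.583835
  V(1,0) = exp(-r*dt) * [p*0.424372 + (1-p)*2.094648] = 1.346556
  V(1,1) = exp(-r*dt) * [p*2.094648 + (1-p)*4.583835] = 3.466499
  V(0,0) = exp(-r*dt) * [p*1.346556 + (1-p)*3.466499] = 2.515645


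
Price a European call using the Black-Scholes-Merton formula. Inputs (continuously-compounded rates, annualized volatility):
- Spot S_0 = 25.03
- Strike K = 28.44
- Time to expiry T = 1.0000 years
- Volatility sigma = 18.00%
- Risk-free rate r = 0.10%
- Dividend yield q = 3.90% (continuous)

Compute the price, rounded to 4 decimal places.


d1 = (ln(S/K) + (r - q + 0.5*sigma^2) * T) / (sigma * sqrt(T)) = -0.83067500
d2 = d1 - sigma * sqrt(T) = -1.01067500
exp(-rT) = 0.99900050; exp(-qT) = 0.96175071
C = S_0 * exp(-qT) * N(d1) - K * exp(-rT) * N(d2)
N(d1) = 0.20307863; N(d2) = 0.15608600
C = 25.0300 * 0.96175071 * 0.20307863 - 28.4400 * 0.99900050 * 0.15608600 = 0.4540

Answer: Price = 0.4540


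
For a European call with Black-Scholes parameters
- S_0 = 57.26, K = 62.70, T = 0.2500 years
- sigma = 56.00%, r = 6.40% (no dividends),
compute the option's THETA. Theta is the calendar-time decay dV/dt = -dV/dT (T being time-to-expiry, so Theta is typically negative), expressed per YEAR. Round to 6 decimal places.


Answer: Theta = -14.040194

Derivation:
d1 = -0.1269969570; d2 = -0.4069969570
phi(d1) = 0.3957381013; exp(-qT) = 1.0000000000; exp(-rT) = 0.9841273201
Theta = -S*exp(-qT)*phi(d1)*sigma/(2*sqrt(T)) - r*K*exp(-rT)*N(d2) + q*S*exp(-qT)*N(d1)
N(d1) = 0.4494714035; N(d2) = 0.3420051116; sqrt(T) = 0.5000000000
Term 1 = -57.2600 * 1.0000000000 * 0.3957381013 * 0.5600 / (2 * 0.5000000000) = -12.6895796610
Term 2 = -0.0640 * 62.7000 * 0.9841273201 * 0.3420051116 = -1.3506144759
Term 3 = 0 (no dividend yield, q = 0)
Theta = -12.6895796610 + (-1.3506144759) + (0.0000000000) = -14.040194


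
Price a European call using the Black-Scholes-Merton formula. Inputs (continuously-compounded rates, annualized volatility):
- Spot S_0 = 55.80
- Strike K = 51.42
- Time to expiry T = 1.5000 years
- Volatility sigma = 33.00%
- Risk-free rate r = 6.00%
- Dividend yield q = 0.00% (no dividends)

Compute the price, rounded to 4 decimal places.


d1 = (ln(S/K) + (r - q + 0.5*sigma^2) * T) / (sigma * sqrt(T)) = 0.62702402
d2 = d1 - sigma * sqrt(T) = 0.22285821
exp(-rT) = 0.91393119; exp(-qT) = 1.00000000
C = S_0 * exp(-qT) * N(d1) - K * exp(-rT) * N(d2)
N(d1) = 0.73467825; N(d2) = 0.58817707
C = 55.8000 * 1.00000000 * 0.73467825 - 51.4200 * 0.91393119 * 0.58817707 = 13.3541

Answer: Price = 13.3541


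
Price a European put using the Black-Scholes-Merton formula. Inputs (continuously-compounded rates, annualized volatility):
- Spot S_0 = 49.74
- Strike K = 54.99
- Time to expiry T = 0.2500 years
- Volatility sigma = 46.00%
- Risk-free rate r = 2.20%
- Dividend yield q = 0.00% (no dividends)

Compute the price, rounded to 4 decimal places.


Answer: Price = 7.6533

Derivation:
d1 = (ln(S/K) + (r - q + 0.5*sigma^2) * T) / (sigma * sqrt(T)) = -0.29735614
d2 = d1 - sigma * sqrt(T) = -0.52735614
exp(-rT) = 0.99451510; exp(-qT) = 1.00000000
P = K * exp(-rT) * N(-d2) - S_0 * exp(-qT) * N(-d1)
N(-d1) = 0.61690269; N(-d2) = 0.70102685
P = 54.9900 * 0.99451510 * 0.70102685 - 49.7400 * 1.00000000 * 0.61690269 = 7.6533


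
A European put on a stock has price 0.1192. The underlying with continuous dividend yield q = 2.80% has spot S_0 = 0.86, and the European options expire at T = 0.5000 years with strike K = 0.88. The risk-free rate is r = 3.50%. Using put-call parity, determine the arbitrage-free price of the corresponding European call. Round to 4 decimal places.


Put-call parity: C - P = S_0 * exp(-qT) - K * exp(-rT).
S_0 * exp(-qT) = 0.8600 * 0.98609754 = 0.84804389
K * exp(-rT) = 0.8800 * 0.98265224 = 0.86473397
C = P + S*exp(-qT) - K*exp(-rT)
C = 0.1192 + 0.84804389 - 0.86473397 = 0.1025

Answer: Call price = 0.1025


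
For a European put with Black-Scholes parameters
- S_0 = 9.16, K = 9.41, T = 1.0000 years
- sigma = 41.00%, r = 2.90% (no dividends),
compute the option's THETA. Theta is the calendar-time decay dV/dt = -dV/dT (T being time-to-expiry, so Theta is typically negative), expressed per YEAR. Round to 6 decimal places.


Answer: Theta = -0.579237

Derivation:
d1 = 0.2100566466; d2 = -0.1999433534
phi(d1) = 0.3902372347; exp(-qT) = 1.0000000000; exp(-rT) = 0.9714164645
Theta = -S*exp(-qT)*phi(d1)*sigma/(2*sqrt(T)) + r*K*exp(-rT)*N(-d2) - q*S*exp(-qT)*N(-d1)
N(-d1) = 0.4168117308; N(-d2) = 0.5792375581; sqrt(T) = 1.0000000000
Term 1 = -9.1600 * 1.0000000000 * 0.3902372347 * 0.4100 / (2 * 1.0000000000) = -0.7327874793
Term 2 = 0.0290 * 9.4100 * 0.9714164645 * 0.5792375581 = 0.1535499910
Term 3 = 0 (no dividend yield, q = 0)
Theta = -0.7327874793 + (0.1535499910) + (0.0000000000) = -0.579237


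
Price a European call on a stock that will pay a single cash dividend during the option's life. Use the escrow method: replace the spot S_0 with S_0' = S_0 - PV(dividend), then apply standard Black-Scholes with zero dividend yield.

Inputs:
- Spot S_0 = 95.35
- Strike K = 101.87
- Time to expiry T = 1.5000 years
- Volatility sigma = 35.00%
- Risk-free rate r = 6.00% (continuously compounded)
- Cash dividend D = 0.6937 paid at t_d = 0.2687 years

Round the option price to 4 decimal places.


PV(D) = D * exp(-r * t_d) = 0.6937 * 0.98400726 = 0.68260584
S_0' = S_0 - PV(D) = 95.3500 - 0.68260584 = 94.66739416
d1 = (ln(S_0'/K) + (r + sigma^2/2)*T) / (sigma*sqrt(T)) = 0.25322392
d2 = d1 - sigma*sqrt(T) = -0.17543679
exp(-rT) = 0.91393119
N(d1) = 0.59995241; N(d2) = 0.43036822
C = S_0' * N(d1) - K * exp(-rT) * N(d2) = 94.66739416 * 0.59995241 - 101.8700 * 0.91393119 * 0.43036822 = 16.7277

Answer: Price = 16.7277


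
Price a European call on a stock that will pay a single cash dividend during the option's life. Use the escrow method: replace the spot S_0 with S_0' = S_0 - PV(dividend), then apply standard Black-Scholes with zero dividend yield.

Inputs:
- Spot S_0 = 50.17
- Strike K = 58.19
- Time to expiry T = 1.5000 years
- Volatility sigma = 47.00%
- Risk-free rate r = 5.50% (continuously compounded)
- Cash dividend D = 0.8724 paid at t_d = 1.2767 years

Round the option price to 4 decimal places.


PV(D) = D * exp(-r * t_d) = 0.8724 * 0.93219011 = 0.81324266
S_0' = S_0 - PV(D) = 50.1700 - 0.81324266 = 49.35675734
d1 = (ln(S_0'/K) + (r + sigma^2/2)*T) / (sigma*sqrt(T)) = 0.14512126
d2 = d1 - sigma*sqrt(T) = -0.43050883
exp(-rT) = 0.92081144
N(d1) = 0.55769243; N(d2) = 0.33341277
C = S_0' * N(d1) - K * exp(-rT) * N(d2) = 49.35675734 * 0.55769243 - 58.1900 * 0.92081144 * 0.33341277 = 9.6610

Answer: Price = 9.6610


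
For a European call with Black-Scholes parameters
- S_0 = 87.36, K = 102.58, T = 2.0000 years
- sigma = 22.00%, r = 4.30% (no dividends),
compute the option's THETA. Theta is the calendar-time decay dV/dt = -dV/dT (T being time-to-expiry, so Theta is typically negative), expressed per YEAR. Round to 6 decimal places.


Answer: Theta = -4.102815

Derivation:
d1 = -0.0842275705; d2 = -0.3953545542
phi(d1) = 0.3975296824; exp(-qT) = 1.0000000000; exp(-rT) = 0.9175942312
Theta = -S*exp(-qT)*phi(d1)*sigma/(2*sqrt(T)) - r*K*exp(-rT)*N(d2) + q*S*exp(-qT)*N(d1)
N(d1) = 0.4664377490; N(d2) = 0.3462906216; sqrt(T) = 1.4142135624
Term 1 = -87.3600 * 1.0000000000 * 0.3975296824 * 0.2200 / (2 * 1.4142135624) = -2.7012194887
Term 2 = -0.0430 * 102.5800 * 0.9175942312 * 0.3462906216 = -1.4015950493
Term 3 = 0 (no dividend yield, q = 0)
Theta = -2.7012194887 + (-1.4015950493) + (0.0000000000) = -4.102815


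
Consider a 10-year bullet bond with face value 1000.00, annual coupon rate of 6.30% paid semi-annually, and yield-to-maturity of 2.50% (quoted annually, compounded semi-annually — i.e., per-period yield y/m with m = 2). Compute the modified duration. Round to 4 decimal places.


Answer: Modified duration = 7.8428

Derivation:
Coupon per period c = face * coupon_rate / m = 31.500000
Periods per year m = 2; per-period yield y/m = 0.012500
Number of cashflows N = 20
Cashflows (t years, CF_t, discount factor 1/(1+y/m)^(m*t), PV):
  t = 0.5000: CF_t = 31.500000, DF = 0.987654, PV = 31.111111
  t = 1.0000: CF_t = 31.500000, DF = 0.975461, PV = 30.727023
  t = 1.5000: CF_t = 31.500000, DF = 0.963418, PV = 30.347677
  t = 2.0000: CF_t = 31.500000, DF = 0.951524, PV = 29.973015
  t = 2.5000: CF_t = 31.500000, DF = 0.939777, PV = 29.602977
  t = 3.0000: CF_t = 31.500000, DF = 0.928175, PV = 29.237509
  t = 3.5000: CF_t = 31.500000, DF = 0.916716, PV = 28.876552
  t = 4.0000: CF_t = 31.500000, DF = 0.905398, PV = 28.520051
  t = 4.5000: CF_t = 31.500000, DF = 0.894221, PV = 28.167952
  t = 5.0000: CF_t = 31.500000, DF = 0.883181, PV = 27.820199
  t = 5.5000: CF_t = 31.500000, DF = 0.872277, PV = 27.476740
  t = 6.0000: CF_t = 31.500000, DF = 0.861509, PV = 27.137521
  t = 6.5000: CF_t = 31.500000, DF = 0.850873, PV = 26.802490
  t = 7.0000: CF_t = 31.500000, DF = 0.840368, PV = 26.471595
  t = 7.5000: CF_t = 31.500000, DF = 0.829993, PV = 26.144785
  t = 8.0000: CF_t = 31.500000, DF = 0.819746, PV = 25.822010
  t = 8.5000: CF_t = 31.500000, DF = 0.809626, PV = 25.503220
  t = 9.0000: CF_t = 31.500000, DF = 0.799631, PV = 25.188365
  t = 9.5000: CF_t = 31.500000, DF = 0.789759, PV = 24.877398
  t = 10.0000: CF_t = 1031.500000, DF = 0.780009, PV = 804.578818
Price P = sum_t PV_t = 1334.387007
First compute Macaulay numerator sum_t t * PV_t:
  t * PV_t at t = 0.5000: 15.555556
  t * PV_t at t = 1.0000: 30.727023
  t * PV_t at t = 1.5000: 45.521516
  t * PV_t at t = 2.0000: 59.946029
  t * PV_t at t = 2.5000: 74.007444
  t * PV_t at t = 3.0000: 87.712526
  t * PV_t at t = 3.5000: 101.067931
  t * PV_t at t = 4.0000: 114.080204
  t * PV_t at t = 4.5000: 126.755782
  t * PV_t at t = 5.0000: 139.100996
  t * PV_t at t = 5.5000: 151.122070
  t * PV_t at t = 6.0000: 162.825125
  t * PV_t at t = 6.5000: 174.216184
  t * PV_t at t = 7.0000: 185.301164
  t * PV_t at t = 7.5000: 196.085888
  t * PV_t at t = 8.0000: 206.576079
  t * PV_t at t = 8.5000: 216.777367
  t * PV_t at t = 9.0000: 226.695286
  t * PV_t at t = 9.5000: 236.335278
  t * PV_t at t = 10.0000: 8045.788176
Macaulay duration D = 10596.197624 / 1334.387007 = 7.940873
Modified duration = D / (1 + y/m) = 7.940873 / (1 + 0.012500) = 7.842837


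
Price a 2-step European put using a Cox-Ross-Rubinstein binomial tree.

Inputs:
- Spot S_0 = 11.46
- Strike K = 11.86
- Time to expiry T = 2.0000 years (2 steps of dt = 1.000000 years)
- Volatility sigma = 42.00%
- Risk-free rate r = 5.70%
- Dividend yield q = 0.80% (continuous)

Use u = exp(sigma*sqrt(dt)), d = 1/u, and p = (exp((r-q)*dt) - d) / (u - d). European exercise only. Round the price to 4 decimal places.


dt = T/N = 1.000000
u = exp(sigma*sqrt(dt)) = 1.521962; d = 1/u = 0.657047
p = (exp((r-q)*dt) - d) / (u - d) = 0.454581
Discount per step: exp(-r*dt) = 0.944594
Stock lattice S(k, i) with i counting down-moves:
  k=0: S(0,0) = 11.4600
  k=1: S(1,0) = 17.4417; S(1,1) = 7.5298
  k=2: S(2,0) = 26.5456; S(2,1) = 11.4600; S(2,2) = 4.9474
Terminal payoffs V(N, i) = max(K - S_T, 0):
  V(2,0) = 0.000000; V(2,1) = 0.400000; V(2,2) = 6.912597
Backward induction: V(k, i) = exp(-r*dt) * [p * V(k+1, i) + (1-p) * V(k+1, i+1)].
  V(1,0) = exp(-r*dt) * [p*0.000000 + (1-p)*0.400000] = 0.206080
  V(1,1) = exp(-r*dt) * [p*0.400000 + (1-p)*6.912597] = 3.733127
  V(0,0) = exp(-r*dt) * [p*0.206080 + (1-p)*3.733127] = 2.011796

Answer: Price = V(0,0) = 2.0118


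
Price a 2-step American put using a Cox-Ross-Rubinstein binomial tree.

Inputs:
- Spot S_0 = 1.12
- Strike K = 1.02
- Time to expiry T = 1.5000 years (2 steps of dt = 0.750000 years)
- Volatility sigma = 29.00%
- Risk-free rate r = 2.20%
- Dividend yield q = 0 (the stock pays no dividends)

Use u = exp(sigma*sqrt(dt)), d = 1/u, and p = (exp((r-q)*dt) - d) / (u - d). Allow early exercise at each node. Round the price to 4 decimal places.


Answer: Price = V(0,0) = 0.0929

Derivation:
dt = T/N = 0.750000
u = exp(sigma*sqrt(dt)) = 1.285500; d = 1/u = 0.777908
p = (exp((r-q)*dt) - d) / (u - d) = 0.470317
Discount per step: exp(-r*dt) = 0.983635
Stock lattice S(k, i) with i counting down-moves:
  k=0: S(0,0) = 1.1200
  k=1: S(1,0) = 1.4398; S(1,1) = 0.8713
  k=2: S(2,0) = 1.8508; S(2,1) = 1.1200; S(2,2) = 0.6778
Terminal payoffs V(N, i) = max(K - S_T, 0):
  V(2,0) = 0.000000; V(2,1) = 0.000000; V(2,2) = 0.342243
Backward induction: V(k, i) = exp(-r*dt) * [p * V(k+1, i) + (1-p) * V(k+1, i+1)]; then take max(V_cont, immediate exercise) for American.
  V(1,0) = exp(-r*dt) * [p*0.000000 + (1-p)*0.000000] = 0.000000; exercise = 0.000000; V(1,0) = max -> 0.000000
  V(1,1) = exp(-r*dt) * [p*0.000000 + (1-p)*0.342243] = 0.178313; exercise = 0.148743; V(1,1) = max -> 0.178313
  V(0,0) = exp(-r*dt) * [p*0.000000 + (1-p)*0.178313] = 0.092904; exercise = 0.000000; V(0,0) = max -> 0.092904


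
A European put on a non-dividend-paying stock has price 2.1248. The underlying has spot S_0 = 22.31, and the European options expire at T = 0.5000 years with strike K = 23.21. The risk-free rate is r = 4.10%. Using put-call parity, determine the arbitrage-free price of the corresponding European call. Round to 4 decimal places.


Put-call parity: C - P = S_0 * exp(-qT) - K * exp(-rT).
S_0 * exp(-qT) = 22.3100 * 1.00000000 = 22.31000000
K * exp(-rT) = 23.2100 * 0.97970870 = 22.73903885
C = P + S*exp(-qT) - K*exp(-rT)
C = 2.1248 + 22.31000000 - 22.73903885 = 1.6958

Answer: Call price = 1.6958


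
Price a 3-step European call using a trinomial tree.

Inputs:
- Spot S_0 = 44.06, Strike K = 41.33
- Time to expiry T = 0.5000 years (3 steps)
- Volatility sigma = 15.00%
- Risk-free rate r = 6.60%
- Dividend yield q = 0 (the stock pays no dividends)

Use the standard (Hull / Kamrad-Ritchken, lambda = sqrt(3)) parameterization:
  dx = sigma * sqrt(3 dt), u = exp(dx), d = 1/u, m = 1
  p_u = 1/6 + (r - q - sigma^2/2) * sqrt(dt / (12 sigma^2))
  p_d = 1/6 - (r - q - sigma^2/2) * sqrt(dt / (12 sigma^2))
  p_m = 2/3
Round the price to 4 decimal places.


Answer: Price = V(0,0) = 4.5392

Derivation:
dt = T/N = 0.166667; dx = sigma*sqrt(3*dt) = 0.106066
u = exp(dx) = 1.111895; d = 1/u = 0.899365
p_u = 0.209682, p_m = 0.666667, p_d = 0.123651
Discount per step: exp(-r*dt) = 0.989060
Stock lattice S(k, j) with j the centered position index:
  k=0: S(0,+0) = 44.0600
  k=1: S(1,-1) = 39.6260; S(1,+0) = 44.0600; S(1,+1) = 48.9901
  k=2: S(2,-2) = 35.6383; S(2,-1) = 39.6260; S(2,+0) = 44.0600; S(2,+1) = 48.9901; S(2,+2) = 54.4719
  k=3: S(3,-3) = 32.0518; S(3,-2) = 35.6383; S(3,-1) = 39.6260; S(3,+0) = 44.0600; S(3,+1) = 48.9901; S(3,+2) = 54.4719; S(3,+3) = 60.5670
Terminal payoffs V(N, j) = max(S_T - K, 0):
  V(3,-3) = 0.000000; V(3,-2) = 0.000000; V(3,-1) = 0.000000; V(3,+0) = 2.730000; V(3,+1) = 7.660106; V(3,+2) = 13.141867; V(3,+3) = 19.237012
Backward induction: V(k, j) = exp(-r*dt) * [p_u * V(k+1, j+1) + p_m * V(k+1, j) + p_d * V(k+1, j-1)]
  V(2,-2) = exp(-r*dt) * [p_u*0.000000 + p_m*0.000000 + p_d*0.000000] = 0.000000
  V(2,-1) = exp(-r*dt) * [p_u*2.730000 + p_m*0.000000 + p_d*0.000000] = 0.566171
  V(2,+0) = exp(-r*dt) * [p_u*7.660106 + p_m*2.730000 + p_d*0.000000] = 3.388707
  V(2,+1) = exp(-r*dt) * [p_u*13.141867 + p_m*7.660106 + p_d*2.730000] = 8.110217
  V(2,+2) = exp(-r*dt) * [p_u*19.237012 + p_m*13.141867 + p_d*7.660106] = 13.591752
  V(1,-1) = exp(-r*dt) * [p_u*3.388707 + p_m*0.566171 + p_d*0.000000] = 1.076097
  V(1,+0) = exp(-r*dt) * [p_u*8.110217 + p_m*3.388707 + p_d*0.566171] = 3.985631
  V(1,+1) = exp(-r*dt) * [p_u*13.591752 + p_m*8.110217 + p_d*3.388707] = 8.580868
  V(0,+0) = exp(-r*dt) * [p_u*8.580868 + p_m*3.985631 + p_d*1.076097] = 4.539197


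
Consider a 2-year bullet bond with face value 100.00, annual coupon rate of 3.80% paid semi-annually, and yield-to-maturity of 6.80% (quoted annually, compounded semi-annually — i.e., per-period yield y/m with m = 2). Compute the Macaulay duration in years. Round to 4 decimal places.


Answer: Macaulay duration = 1.9429 years

Derivation:
Coupon per period c = face * coupon_rate / m = 1.900000
Periods per year m = 2; per-period yield y/m = 0.034000
Number of cashflows N = 4
Cashflows (t years, CF_t, discount factor 1/(1+y/m)^(m*t), PV):
  t = 0.5000: CF_t = 1.900000, DF = 0.967118, PV = 1.837524
  t = 1.0000: CF_t = 1.900000, DF = 0.935317, PV = 1.777103
  t = 1.5000: CF_t = 1.900000, DF = 0.904562, PV = 1.718668
  t = 2.0000: CF_t = 101.900000, DF = 0.874818, PV = 89.143982
Price P = sum_t PV_t = 94.477277
Macaulay numerator sum_t t * PV_t:
  t * PV_t at t = 0.5000: 0.918762
  t * PV_t at t = 1.0000: 1.777103
  t * PV_t at t = 1.5000: 2.578002
  t * PV_t at t = 2.0000: 178.287964
Macaulay duration D = (sum_t t * PV_t) / P = 183.561830 / 94.477277 = 1.942920
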